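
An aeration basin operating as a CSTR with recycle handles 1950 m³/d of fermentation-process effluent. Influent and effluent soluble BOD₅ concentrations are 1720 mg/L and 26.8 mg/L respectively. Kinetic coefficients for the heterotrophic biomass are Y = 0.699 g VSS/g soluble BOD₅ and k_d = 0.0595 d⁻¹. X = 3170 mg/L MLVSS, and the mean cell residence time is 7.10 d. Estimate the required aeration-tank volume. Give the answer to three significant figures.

V ≈ 3630 m³

From the SRT design equation V = Y Q (S₀−S) θ_c / [X (1 + k_d θ_c)] = 0.699 × 1950 × (1720 − 26.8) × 7.10 / [3170 × (1 + 0.0595 × 7.10)] = 1.64×10^7 / 4509 = 3634 m³.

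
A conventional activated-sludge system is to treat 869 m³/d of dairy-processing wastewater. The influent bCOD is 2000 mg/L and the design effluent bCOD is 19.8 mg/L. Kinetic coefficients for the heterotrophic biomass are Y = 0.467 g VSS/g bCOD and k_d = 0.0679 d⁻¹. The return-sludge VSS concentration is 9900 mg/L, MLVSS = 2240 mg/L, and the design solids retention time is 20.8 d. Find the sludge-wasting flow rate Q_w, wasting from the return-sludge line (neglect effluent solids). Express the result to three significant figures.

From the SRT design equation V = Y Q (S₀−S) θ_c / [X (1 + k_d θ_c)] = 0.467 × 869 × (2000 − 19.8) × 20.8 / [2240 × (1 + 0.0679 × 20.8)] = 1.67×10^7 / 5404 = 3093 m³.
Q_w = (V·X)/(θ_c X_r) = 3093 × 2240 / (20.8 × 9900) = 33.65 m³/d.

Q_w ≈ 33.6 m³/d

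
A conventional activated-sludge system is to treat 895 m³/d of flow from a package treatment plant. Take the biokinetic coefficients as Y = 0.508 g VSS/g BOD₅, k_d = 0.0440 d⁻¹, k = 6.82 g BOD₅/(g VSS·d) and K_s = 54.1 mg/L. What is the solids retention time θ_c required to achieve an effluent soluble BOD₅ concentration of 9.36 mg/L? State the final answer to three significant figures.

Specific growth rate at S = 9.36 mg/L: μ = YkS/(K_s+S) = 0.508·6.82·9.36/(54.1+9.36) = 0.5110 d⁻¹.
Then 1/θ_c = μ − k_d = 0.5110 − 0.0440 = 0.4670 d⁻¹, giving θ_c = 2.141 d.

θ_c ≈ 2.14 d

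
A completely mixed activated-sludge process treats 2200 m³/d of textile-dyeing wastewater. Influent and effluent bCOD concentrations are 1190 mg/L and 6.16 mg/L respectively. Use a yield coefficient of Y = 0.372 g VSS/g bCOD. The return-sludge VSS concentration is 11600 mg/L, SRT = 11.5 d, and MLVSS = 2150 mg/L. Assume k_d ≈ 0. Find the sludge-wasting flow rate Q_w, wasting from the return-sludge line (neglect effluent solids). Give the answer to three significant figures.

Q_w ≈ 83.5 m³/d

Biomass mass balance (decay neglected): V·X = Y·Q·(S₀ − S)·θ_c, so V = 0.372 × 2200 × (1190 − 6.16) × 11.5 / 2150 = 5182 m³.
θ_c = V·X/(Q_w·X_r) when wasting from the recycle, so Q_w = V·X/(θ_c·X_r) = 5182 × 2150 / (11.5 × 11600) = 83.52 m³/d.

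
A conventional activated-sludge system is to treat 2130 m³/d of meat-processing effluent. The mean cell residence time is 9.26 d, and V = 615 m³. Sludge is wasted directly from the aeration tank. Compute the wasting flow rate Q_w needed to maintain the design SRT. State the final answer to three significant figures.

Q_w ≈ 66.4 m³/d

Wasting from the aeration tank: Q_w = V / θ_c = 615.0 / 9.26 = 66.41 m³/d.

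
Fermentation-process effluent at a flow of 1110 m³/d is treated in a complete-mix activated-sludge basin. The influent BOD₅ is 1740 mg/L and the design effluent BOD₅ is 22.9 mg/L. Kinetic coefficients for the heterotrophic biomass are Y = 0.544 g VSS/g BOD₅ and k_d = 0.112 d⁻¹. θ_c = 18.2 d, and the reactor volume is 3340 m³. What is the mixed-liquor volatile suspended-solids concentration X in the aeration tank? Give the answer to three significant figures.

X ≈ 1860 mg/L

From V·X·(1 + k_d·θ_c) = Y·Q·(S₀ − S)·θ_c: X = 0.544 × 1110 × (1740 − 22.9) × 18.2 / [3340 × (1 + 0.112 × 18.2)] = 1860 mg/L.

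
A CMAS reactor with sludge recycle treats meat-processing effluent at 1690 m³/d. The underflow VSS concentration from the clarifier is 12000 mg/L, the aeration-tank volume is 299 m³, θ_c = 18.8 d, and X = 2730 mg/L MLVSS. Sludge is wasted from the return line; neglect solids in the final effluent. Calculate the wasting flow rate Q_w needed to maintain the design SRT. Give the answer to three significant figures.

θ_c = V·X/(Q_w·X_r) when wasting from the recycle, so Q_w = V·X/(θ_c·X_r) = 299.0 × 2730 / (18.8 × 12000) = 3.618 m³/d.

Q_w ≈ 3.62 m³/d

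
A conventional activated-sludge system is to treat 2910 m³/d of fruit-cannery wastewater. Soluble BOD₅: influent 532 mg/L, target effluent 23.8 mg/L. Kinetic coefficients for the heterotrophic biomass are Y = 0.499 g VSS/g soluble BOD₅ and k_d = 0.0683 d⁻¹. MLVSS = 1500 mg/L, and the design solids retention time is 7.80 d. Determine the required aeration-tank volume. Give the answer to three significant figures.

Rearranging the biomass balance for a CMAS with decay, V = Y·Q·ΔS·θ_c / [X·(1+k_d θ_c)] = 0.499 × 2910 × (532 − 23.8) × 7.80 / [1500 × (1 + 0.0683 × 7.80)] = 5.76×10^6 / 2299 = 2504 m³.

V ≈ 2500 m³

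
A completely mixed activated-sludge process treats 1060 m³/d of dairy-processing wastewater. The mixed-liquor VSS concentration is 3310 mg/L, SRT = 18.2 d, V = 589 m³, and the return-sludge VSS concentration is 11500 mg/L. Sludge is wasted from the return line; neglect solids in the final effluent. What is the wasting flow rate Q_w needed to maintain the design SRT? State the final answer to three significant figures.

Q_w ≈ 9.31 m³/d

θ_c = V·X/(Q_w·X_r) when wasting from the recycle, so Q_w = V·X/(θ_c·X_r) = 589.0 × 3310 / (18.2 × 11500) = 9.315 m³/d.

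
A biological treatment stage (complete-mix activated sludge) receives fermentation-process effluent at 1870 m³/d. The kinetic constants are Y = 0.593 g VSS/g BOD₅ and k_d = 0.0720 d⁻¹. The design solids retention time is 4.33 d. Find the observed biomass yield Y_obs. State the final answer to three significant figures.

Y_obs ≈ 0.452 g VSS/g BOD₅

Y_obs = Y / (1 + k_d θ_c) = 0.593 / (1 + 0.0720 × 4.33) = 0.593 / 1.312 = 0.4521.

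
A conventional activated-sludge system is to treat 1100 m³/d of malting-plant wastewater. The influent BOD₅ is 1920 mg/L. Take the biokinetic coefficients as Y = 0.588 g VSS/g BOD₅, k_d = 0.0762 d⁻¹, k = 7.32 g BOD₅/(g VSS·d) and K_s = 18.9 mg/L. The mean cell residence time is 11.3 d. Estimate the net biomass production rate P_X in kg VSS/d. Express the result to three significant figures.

P_X ≈ 667 kg VSS/d

From the Monod/SRT balance for a CMAS, S = K_s·(1+k_d θ_c)/[θ_c·(Y k − k_d) − 1] = 18.9 × (1 + 0.0762 × 11.3) / [11.3 × (0.588 × 7.32 − 0.0762) − 1] = 35.17 / 46.78 = 0.7520 mg/L.
The observed yield is Y_obs = Y/(1 + k_d·θ_c) = 0.588 / (1 + 0.0762 × 11.3) = 0.588 / 1.861 = 0.3159 g VSS per g BOD₅ removed.
Substrate removed = Q·(S₀ − S) = 1100 m³/d × (1920 − 0.752) g/m³ = 2.11×10^6 g/d = 2111 kg/d.
Biomass produced: P_X = Y_obs·Q·ΔS = 0.3159 × 2111 ≈ 667.0 kg VSS/d.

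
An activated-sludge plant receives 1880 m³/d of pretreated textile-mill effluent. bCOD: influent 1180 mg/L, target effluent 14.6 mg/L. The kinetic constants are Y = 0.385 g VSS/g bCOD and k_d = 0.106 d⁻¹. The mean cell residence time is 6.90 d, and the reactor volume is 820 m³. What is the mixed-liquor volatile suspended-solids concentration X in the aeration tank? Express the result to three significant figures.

X ≈ 4100 mg/L

X = Y·Q·ΔS·θ_c / [V·(1 + k_d θ_c)] = 0.385 × 1880 × (1180 − 14.6) × 6.90 / [820 × (1 + 0.106 × 6.90)] = 4100 mg/L.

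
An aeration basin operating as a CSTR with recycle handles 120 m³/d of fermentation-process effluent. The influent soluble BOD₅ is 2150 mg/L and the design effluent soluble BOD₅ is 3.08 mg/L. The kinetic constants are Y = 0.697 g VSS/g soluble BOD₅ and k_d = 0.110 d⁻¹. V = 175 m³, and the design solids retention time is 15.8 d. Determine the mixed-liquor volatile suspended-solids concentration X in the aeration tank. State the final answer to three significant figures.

X ≈ 5920 mg/L

Solving the biomass balance for X: X = Y Q (S₀−S) θ_c / [V (1+k_d θ_c)] = 0.697 × 120 × (2150 − 3.08) × 15.8 / [175 × (1 + 0.110 × 15.8)] = 5921 mg/L.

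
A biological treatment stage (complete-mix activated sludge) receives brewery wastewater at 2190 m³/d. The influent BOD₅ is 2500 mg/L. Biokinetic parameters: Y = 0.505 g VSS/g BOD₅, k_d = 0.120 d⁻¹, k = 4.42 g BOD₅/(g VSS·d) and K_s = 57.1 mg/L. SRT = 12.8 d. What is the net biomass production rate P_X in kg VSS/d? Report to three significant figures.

For a completely mixed reactor with recycle the Lawrence–McCarty relation gives S = K_s·(1 + k_d·θ_c) / [θ_c·(Y·k − k_d) − 1] = 57.1 × (1 + 0.120 × 12.8) / [12.8 × (0.505 × 4.42 − 0.120) − 1] = 144.8 / 26.03 = 5.562 mg/L.
The observed yield is Y_obs = Y/(1 + k_d·θ_c) = 0.505 / (1 + 0.120 × 12.8) = 0.505 / 2.536 = 0.1991 g VSS per g BOD₅ removed.
Substrate removed = Q·(S₀ − S) = 2190 m³/d × (2500 − 5.56) g/m³ = 5.46×10^6 g/d = 5463 kg/d.
Net biomass production P_X = Y_obs × Q·(S₀ − S) = 0.1991 × 5463 = 1088 kg VSS/d.

P_X ≈ 1090 kg VSS/d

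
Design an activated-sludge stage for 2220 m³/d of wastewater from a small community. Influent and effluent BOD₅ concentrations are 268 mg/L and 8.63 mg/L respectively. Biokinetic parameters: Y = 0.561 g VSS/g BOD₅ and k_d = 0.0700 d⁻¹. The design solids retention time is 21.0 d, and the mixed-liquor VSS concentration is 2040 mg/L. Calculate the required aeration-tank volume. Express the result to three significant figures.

V ≈ 1350 m³

Steady-state biomass mass balance: V·X·(1 + k_d·θ_c) = Y·Q·(S₀ − S)·θ_c, so V = 0.561 × 2220 × (268 − 8.63) × 21.0 / [2040 × (1 + 0.0700 × 21.0)] = 6.78×10^6 / 5039 = 1346 m³.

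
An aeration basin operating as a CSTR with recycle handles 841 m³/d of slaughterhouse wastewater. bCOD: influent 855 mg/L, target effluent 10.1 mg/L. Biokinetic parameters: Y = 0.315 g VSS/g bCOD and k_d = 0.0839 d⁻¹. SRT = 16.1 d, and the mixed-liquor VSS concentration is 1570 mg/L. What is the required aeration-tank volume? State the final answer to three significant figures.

V ≈ 976 m³

Rearranging the biomass balance for a CMAS with decay, V = Y·Q·ΔS·θ_c / [X·(1+k_d θ_c)] = 0.315 × 841 × (855 − 10.1) × 16.1 / [1570 × (1 + 0.0839 × 16.1)] = 3.6×10^6 / 3691 = 976.4 m³.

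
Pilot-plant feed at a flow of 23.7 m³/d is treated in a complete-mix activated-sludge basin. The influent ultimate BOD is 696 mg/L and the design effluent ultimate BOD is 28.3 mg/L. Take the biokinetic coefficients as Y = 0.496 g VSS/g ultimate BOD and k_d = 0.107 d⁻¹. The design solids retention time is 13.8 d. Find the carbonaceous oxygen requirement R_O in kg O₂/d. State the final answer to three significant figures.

Correct the yield for decay: Y_obs = Y/(1 + k_d θ_c) = 0.496 / (1 + 0.107 × 13.8) = 0.496 / 2.477 = 0.2003.
Mass of ultimate BOD removed per day: Q(S₀ − S) = 23.7 × 667.7 g/m³ = 15.82 kg/d.
Net sludge production P_X = 0.2003 × 15.82 = 3.169 kg VSS/d.
Carbonaceous O₂ demand = substrate oxidised − cell-mass equivalent = 15.82 − 1.42 × 3.169 = 11.32 kg O₂/d.

R_O ≈ 11.3 kg O₂/d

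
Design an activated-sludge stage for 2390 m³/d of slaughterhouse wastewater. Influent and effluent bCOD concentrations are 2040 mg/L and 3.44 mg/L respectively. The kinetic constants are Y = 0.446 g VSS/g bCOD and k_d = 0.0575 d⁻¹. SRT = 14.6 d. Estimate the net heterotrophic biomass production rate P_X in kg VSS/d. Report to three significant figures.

P_X ≈ 1180 kg VSS/d

Correct the yield for decay: Y_obs = Y/(1 + k_d θ_c) = 0.446 / (1 + 0.0575 × 14.6) = 0.446 / 1.840 = 0.2425.
Q·(S₀ − S) = 2390 × (2040 − 3.44) × 10⁻³ = 4867 kg/d removed.
Biomass produced: P_X = Y_obs·Q·ΔS = 0.2425 × 4867 ≈ 1180 kg VSS/d.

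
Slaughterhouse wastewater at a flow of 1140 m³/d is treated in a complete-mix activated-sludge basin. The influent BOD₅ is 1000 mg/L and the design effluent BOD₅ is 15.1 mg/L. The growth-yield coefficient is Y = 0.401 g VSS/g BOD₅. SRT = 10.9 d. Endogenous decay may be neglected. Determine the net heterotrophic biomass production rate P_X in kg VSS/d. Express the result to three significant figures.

P_X ≈ 450 kg VSS/d

No decay correction is needed, so Y_obs = Y = 0.401.
Q·(S₀ − S) = 1140 × (1000 − 15.1) × 10⁻³ = 1123 kg/d removed.
Net biomass production P_X = Y_obs × Q·(S₀ − S) = 0.4010 × 1123 = 450.2 kg VSS/d.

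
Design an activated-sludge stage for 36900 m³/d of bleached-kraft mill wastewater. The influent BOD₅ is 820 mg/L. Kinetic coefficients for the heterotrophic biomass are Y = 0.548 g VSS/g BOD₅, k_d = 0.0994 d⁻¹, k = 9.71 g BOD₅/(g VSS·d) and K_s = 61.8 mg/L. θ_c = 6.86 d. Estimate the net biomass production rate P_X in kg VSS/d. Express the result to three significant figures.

From the Monod/SRT balance for a CMAS, S = K_s·(1+k_d θ_c)/[θ_c·(Y k − k_d) − 1] = 61.8 × (1 + 0.0994 × 6.86) / [6.86 × (0.548 × 9.71 − 0.0994) − 1] = 103.9 / 34.82 = 2.985 mg/L.
Observed yield with endogenous decay: Y_obs = Y / (1 + k_d·θ_c) = 0.548 / (1 + 0.0994 × 6.86) = 0.548 / 1.682 = 0.3258 g VSS/g BOD₅.
Substrate removed = Q·(S₀ − S) = 36900 m³/d × (820 − 2.99) g/m³ = 3.01×10^7 g/d = 30148 kg/d.
Net biomass production P_X = Y_obs × Q·(S₀ − S) = 0.3258 × 30148 = 9823 kg VSS/d.

P_X ≈ 9820 kg VSS/d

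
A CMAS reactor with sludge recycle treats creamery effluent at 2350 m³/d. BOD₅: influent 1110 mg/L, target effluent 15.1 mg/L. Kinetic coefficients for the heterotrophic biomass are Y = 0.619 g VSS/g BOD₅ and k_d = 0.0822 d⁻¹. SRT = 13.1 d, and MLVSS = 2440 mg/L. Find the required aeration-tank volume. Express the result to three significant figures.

Steady-state biomass mass balance: V·X·(1 + k_d·θ_c) = Y·Q·(S₀ − S)·θ_c, so V = 0.619 × 2350 × (1110 − 15.1) × 13.1 / [2440 × (1 + 0.0822 × 13.1)] = 2.09×10^7 / 5067 = 4117 m³.

V ≈ 4120 m³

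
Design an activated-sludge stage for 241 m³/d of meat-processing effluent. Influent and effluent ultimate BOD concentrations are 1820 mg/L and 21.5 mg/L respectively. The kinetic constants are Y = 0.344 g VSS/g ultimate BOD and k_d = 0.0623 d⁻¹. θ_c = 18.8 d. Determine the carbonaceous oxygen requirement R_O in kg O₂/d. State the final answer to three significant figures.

Y_obs = Y / (1 + k_d θ_c) = 0.344 / (1 + 0.0623 × 18.8) = 0.344 / 2.171 = 0.1584.
Mass of ultimate BOD removed per day: Q(S₀ − S) = 241 × 1798 g/m³ = 433.4 kg/d.
Biomass synthesised: P_X = Y_obs × 433.4 = 68.67 kg VSS/d.
R_O = Q·(S₀ − S) − 1.42·P_X = 433.4 − 1.42 × 68.67 = 335.9 kg O₂/d.

R_O ≈ 336 kg O₂/d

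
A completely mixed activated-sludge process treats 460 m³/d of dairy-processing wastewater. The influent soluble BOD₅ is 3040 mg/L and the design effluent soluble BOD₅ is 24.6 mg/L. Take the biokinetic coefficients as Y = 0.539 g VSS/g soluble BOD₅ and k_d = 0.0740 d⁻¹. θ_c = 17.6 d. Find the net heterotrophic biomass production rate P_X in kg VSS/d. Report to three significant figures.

P_X ≈ 325 kg VSS/d

Correct the yield for decay: Y_obs = Y/(1 + k_d θ_c) = 0.539 / (1 + 0.0740 × 17.6) = 0.539 / 2.302 = 0.2341.
Mass of soluble BOD₅ removed per day: Q(S₀ − S) = 460 × 3015 g/m³ = 1387 kg/d.
P_X = Y_obs · Q(S₀ − S) = 0.2341 × 1387 = 324.7 kg VSS/d.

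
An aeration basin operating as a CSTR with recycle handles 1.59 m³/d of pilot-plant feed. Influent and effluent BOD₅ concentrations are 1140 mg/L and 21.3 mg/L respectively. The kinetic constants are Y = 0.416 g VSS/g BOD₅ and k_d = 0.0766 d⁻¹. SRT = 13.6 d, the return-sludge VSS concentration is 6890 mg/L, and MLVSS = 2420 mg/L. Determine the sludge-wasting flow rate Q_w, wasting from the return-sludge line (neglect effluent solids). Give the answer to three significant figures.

Rearranging the biomass balance for a CMAS with decay, V = Y·Q·ΔS·θ_c / [X·(1+k_d θ_c)] = 0.416 × 1.59 × (1140 − 21.3) × 13.6 / [2420 × (1 + 0.0766 × 13.6)] = 1.01×10^4 / 4941 = 2.037 m³.
Wasting from the return line (neglecting effluent solids): Q_w = V·X / (θ_c·X_r) = 2.037 × 2420 / (13.6 × 6890) = 0.05260 m³/d.

Q_w ≈ 0.0526 m³/d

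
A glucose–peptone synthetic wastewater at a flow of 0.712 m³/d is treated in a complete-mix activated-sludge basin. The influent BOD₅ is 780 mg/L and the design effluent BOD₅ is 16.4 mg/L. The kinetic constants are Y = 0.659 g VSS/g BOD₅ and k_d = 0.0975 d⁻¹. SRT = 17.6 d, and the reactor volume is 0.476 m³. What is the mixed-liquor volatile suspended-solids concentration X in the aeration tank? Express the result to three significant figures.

X = Y·Q·ΔS·θ_c / [V·(1 + k_d θ_c)] = 0.659 × 0.712 × (780 − 16.4) × 17.6 / [0.476 × (1 + 0.0975 × 17.6)] = 4878 mg/L.

X ≈ 4880 mg/L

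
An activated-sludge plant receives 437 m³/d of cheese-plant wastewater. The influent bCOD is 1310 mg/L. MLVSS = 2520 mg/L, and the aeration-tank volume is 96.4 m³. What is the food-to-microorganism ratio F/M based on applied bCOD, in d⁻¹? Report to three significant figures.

F/M = Q·S₀ / (V·X) = 437 × 1310 / (96.40 × 2520) = 2.357 g bCOD·(g VSS·d)⁻¹.

F/M ≈ 2.36 d⁻¹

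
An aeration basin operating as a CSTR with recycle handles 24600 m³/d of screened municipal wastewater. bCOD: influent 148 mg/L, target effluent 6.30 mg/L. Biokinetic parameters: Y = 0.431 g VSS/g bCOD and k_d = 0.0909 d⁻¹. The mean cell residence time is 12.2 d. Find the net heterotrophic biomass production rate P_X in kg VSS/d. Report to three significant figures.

P_X ≈ 712 kg VSS/d

Observed yield with endogenous decay: Y_obs = Y / (1 + k_d·θ_c) = 0.431 / (1 + 0.0909 × 12.2) = 0.431 / 2.109 = 0.2044 g VSS/g bCOD.
ΔS = 148 − 6.30 = 141.7 mg/L, so the substrate removal rate is 24600 × 141.7/1000 = 3486 kg bCOD/d.
Net biomass production P_X = Y_obs × Q·(S₀ − S) = 0.2044 × 3486 = 712.4 kg VSS/d.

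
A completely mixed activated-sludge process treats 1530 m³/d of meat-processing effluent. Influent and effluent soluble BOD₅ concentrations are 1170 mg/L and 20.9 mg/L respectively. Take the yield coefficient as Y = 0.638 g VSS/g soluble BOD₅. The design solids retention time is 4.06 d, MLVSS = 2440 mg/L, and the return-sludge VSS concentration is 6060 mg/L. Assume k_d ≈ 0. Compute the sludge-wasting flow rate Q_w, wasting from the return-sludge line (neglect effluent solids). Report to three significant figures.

Biomass mass balance (decay neglected): V·X = Y·Q·(S₀ − S)·θ_c, so V = 0.638 × 1530 × (1170 − 20.9) × 4.06 / 2440 = 1866 m³.
Wasting from the return line (neglecting effluent solids): Q_w = V·X / (θ_c·X_r) = 1866 × 2440 / (4.06 × 6060) = 185.1 m³/d.

Q_w ≈ 185 m³/d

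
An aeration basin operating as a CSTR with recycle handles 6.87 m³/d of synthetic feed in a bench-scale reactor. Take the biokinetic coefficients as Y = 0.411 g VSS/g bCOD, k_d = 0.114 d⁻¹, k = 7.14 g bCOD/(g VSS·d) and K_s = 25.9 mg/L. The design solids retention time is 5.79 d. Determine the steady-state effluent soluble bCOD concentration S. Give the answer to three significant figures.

S ≈ 2.80 mg/L

From the Monod/SRT balance for a CMAS, S = K_s·(1+k_d θ_c)/[θ_c·(Y k − k_d) − 1] = 25.9 × (1 + 0.114 × 5.79) / [5.79 × (0.411 × 7.14 − 0.114) − 1] = 43.00 / 15.33 = 2.804 mg/L.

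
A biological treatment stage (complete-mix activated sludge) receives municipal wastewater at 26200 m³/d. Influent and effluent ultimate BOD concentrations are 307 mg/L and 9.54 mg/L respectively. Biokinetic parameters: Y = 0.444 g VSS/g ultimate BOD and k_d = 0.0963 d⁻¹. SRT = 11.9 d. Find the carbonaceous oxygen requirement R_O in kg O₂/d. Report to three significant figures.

Observed yield with endogenous decay: Y_obs = Y / (1 + k_d·θ_c) = 0.444 / (1 + 0.0963 × 11.9) = 0.444 / 2.146 = 0.2069 g VSS/g ultimate BOD.
Q·(S₀ − S) = 26200 × (307 − 9.54) × 10⁻³ = 7793 kg/d removed.
Biomass synthesised: P_X = Y_obs × 7793 = 1612 kg VSS/d.
R_O = Q·(S₀ − S) − 1.42·P_X = 7793 − 1.42 × 1612 = 5504 kg O₂/d.

R_O ≈ 5500 kg O₂/d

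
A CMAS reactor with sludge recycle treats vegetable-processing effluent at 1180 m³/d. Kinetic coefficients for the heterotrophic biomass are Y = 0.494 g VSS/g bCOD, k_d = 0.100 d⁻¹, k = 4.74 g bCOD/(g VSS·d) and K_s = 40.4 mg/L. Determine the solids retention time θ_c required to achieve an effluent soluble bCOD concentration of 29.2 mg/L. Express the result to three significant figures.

θ_c ≈ 1.13 d

Specific growth rate at S = 29.2 mg/L: μ = YkS/(K_s+S) = 0.494·4.74·29.2/(40.4+29.2) = 0.9824 d⁻¹.
1/θ_c = 0.9824 − 0.100 = 0.8824 d⁻¹, so θ_c = 1.133 d.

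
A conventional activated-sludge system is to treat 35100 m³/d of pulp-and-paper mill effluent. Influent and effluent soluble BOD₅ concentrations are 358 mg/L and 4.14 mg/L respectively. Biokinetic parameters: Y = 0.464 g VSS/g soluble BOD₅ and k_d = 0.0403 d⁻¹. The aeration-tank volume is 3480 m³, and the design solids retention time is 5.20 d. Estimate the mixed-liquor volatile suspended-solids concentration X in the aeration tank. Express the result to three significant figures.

X ≈ 7120 mg/L

Solving the biomass balance for X: X = Y Q (S₀−S) θ_c / [V (1+k_d θ_c)] = 0.464 × 35100 × (358 − 4.14) × 5.20 / [3480 × (1 + 0.0403 × 5.20)] = 7120 mg/L.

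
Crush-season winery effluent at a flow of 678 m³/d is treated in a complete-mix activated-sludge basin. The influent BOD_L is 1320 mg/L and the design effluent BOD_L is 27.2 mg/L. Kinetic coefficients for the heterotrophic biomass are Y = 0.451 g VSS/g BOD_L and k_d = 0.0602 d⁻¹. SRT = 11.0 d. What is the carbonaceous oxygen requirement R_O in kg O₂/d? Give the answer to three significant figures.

R_O ≈ 539 kg O₂/d

Correct the yield for decay: Y_obs = Y/(1 + k_d θ_c) = 0.451 / (1 + 0.0602 × 11.0) = 0.451 / 1.662 = 0.2713.
Substrate removed = Q·(S₀ − S) = 678 m³/d × (1320 − 27.2) g/m³ = 8.77×10^5 g/d = 876.5 kg/d.
Biomass synthesised: P_X = Y_obs × 876.5 = 237.8 kg VSS/d.
Carbonaceous O₂ demand = substrate oxidised − cell-mass equivalent = 876.5 − 1.42 × 237.8 = 538.8 kg O₂/d.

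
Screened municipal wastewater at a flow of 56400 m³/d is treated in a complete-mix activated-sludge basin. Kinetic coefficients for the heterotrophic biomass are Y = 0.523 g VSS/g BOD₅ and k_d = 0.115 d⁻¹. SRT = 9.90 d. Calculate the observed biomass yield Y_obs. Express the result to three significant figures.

Y_obs = Y / (1 + k_d θ_c) = 0.523 / (1 + 0.115 × 9.90) = 0.523 / 2.139 = 0.2446.

Y_obs ≈ 0.245 g VSS/g BOD₅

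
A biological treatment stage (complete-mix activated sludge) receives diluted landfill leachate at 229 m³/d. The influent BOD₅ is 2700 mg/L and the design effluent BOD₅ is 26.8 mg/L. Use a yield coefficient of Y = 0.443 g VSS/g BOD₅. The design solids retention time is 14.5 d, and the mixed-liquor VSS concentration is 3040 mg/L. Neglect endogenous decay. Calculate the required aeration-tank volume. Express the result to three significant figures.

Biomass mass balance (decay neglected): V·X = Y·Q·(S₀ − S)·θ_c, so V = 0.443 × 229 × (2700 − 26.8) × 14.5 / 3040 = 1293 m³.

V ≈ 1290 m³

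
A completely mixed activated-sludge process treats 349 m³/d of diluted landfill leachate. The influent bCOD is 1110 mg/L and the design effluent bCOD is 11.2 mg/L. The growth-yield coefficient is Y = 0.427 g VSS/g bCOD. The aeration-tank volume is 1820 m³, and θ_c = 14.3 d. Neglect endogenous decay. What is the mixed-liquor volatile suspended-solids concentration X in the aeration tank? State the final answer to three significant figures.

X = Y·Q·ΔS·θ_c / V = 0.427 × 349 × (1110 − 11.2) × 14.3 / 1820 = 1287 mg/L.

X ≈ 1290 mg/L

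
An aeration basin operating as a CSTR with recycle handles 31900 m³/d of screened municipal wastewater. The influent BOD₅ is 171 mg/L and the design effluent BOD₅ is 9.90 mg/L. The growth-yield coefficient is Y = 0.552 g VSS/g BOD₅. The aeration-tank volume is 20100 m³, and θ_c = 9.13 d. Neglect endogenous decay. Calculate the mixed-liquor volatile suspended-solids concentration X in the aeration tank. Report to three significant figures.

From V·X = Y·Q·(S₀ − S)·θ_c (decay neglected): X = 0.552 × 31900 × (171 − 9.90) × 9.13 / 20100 = 1289 mg/L.

X ≈ 1290 mg/L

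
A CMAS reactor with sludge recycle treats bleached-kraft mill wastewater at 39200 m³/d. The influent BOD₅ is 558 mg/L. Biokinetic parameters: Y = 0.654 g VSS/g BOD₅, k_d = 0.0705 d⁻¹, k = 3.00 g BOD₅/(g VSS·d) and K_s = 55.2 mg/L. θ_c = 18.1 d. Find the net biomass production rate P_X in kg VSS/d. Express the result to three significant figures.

From the Monod/SRT balance for a CMAS, S = K_s·(1+k_d θ_c)/[θ_c·(Y k − k_d) − 1] = 55.2 × (1 + 0.0705 × 18.1) / [18.1 × (0.654 × 3.00 − 0.0705) − 1] = 125.6 / 33.24 = 3.780 mg/L.
Correct the yield for decay: Y_obs = Y/(1 + k_d θ_c) = 0.654 / (1 + 0.0705 × 18.1) = 0.654 / 2.276 = 0.2873.
Q·(S₀ − S) = 39200 × (558 − 3.78) × 10⁻³ = 21725 kg/d removed.
P_X = Y_obs · Q(S₀ − S) = 0.2873 × 21725 = 6243 kg VSS/d.

P_X ≈ 6240 kg VSS/d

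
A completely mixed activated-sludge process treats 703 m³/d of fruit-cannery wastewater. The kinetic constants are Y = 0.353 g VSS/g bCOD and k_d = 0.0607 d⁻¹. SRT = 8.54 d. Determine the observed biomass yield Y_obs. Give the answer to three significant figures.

Y_obs ≈ 0.232 g VSS/g bCOD

Y_obs = Y / (1 + k_d θ_c) = 0.353 / (1 + 0.0607 × 8.54) = 0.353 / 1.518 = 0.2325.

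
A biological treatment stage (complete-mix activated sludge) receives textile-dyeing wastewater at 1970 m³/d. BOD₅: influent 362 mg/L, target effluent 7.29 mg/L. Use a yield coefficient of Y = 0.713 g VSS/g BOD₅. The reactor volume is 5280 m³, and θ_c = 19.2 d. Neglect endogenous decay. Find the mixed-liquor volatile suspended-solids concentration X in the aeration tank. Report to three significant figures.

Without decay, X = Y Q (S₀−S) θ_c / V = 0.713 × 1970 × (362 − 7.29) × 19.2 / 5280 = 1812 mg/L.

X ≈ 1810 mg/L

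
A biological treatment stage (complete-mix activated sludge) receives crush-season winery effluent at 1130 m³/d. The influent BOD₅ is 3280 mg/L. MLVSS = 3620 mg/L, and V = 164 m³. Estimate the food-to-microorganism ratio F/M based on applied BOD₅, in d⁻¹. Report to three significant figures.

F/M = applied load / biomass = Q·S₀/(V·X) = 1130 × 3280 / (164.0 × 3620) = 6.243 d⁻¹.

F/M ≈ 6.24 d⁻¹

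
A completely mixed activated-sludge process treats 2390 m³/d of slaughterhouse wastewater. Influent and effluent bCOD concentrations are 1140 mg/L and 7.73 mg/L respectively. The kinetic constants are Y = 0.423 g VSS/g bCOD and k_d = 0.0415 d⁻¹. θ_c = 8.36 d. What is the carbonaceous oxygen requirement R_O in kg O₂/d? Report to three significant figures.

R_O ≈ 1500 kg O₂/d

Correct the yield for decay: Y_obs = Y/(1 + k_d θ_c) = 0.423 / (1 + 0.0415 × 8.36) = 0.423 / 1.347 = 0.3140.
Substrate removed = Q·(S₀ − S) = 2390 m³/d × (1140 − 7.73) g/m³ = 2.71×10^6 g/d = 2706 kg/d.
P_X = Y_obs·Q·(S₀ − S) = 0.3140 × 2706 = 849.8 kg VSS/d.
Carbonaceous O₂ demand = substrate oxidised − cell-mass equivalent = 2706 − 1.42 × 849.8 = 1499 kg O₂/d.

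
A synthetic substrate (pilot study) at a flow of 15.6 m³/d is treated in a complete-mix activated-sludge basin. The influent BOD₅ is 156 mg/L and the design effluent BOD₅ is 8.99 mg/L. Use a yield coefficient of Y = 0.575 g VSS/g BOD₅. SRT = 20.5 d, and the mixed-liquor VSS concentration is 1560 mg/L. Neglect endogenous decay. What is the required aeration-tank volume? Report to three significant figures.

V ≈ 17.3 m³

With k_d = 0 the design equation reduces to V = Y Q (S₀−S) θ_c / X = 0.575 × 15.6 × (156 − 8.99) × 20.5 / 1560 = 17.33 m³.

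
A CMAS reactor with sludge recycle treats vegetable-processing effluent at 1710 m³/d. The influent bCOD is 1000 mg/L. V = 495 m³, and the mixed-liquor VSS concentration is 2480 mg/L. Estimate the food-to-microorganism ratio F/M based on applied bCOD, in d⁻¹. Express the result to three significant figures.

F/M ≈ 1.39 d⁻¹

F/M = applied load / biomass = Q·S₀/(V·X) = 1710 × 1000 / (495.0 × 2480) = 1.393 d⁻¹.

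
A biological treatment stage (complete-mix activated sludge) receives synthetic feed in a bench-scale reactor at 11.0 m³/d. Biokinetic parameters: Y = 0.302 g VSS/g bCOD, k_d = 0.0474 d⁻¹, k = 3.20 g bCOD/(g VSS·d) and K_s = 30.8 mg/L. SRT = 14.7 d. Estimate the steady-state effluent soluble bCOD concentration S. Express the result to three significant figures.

From the Monod/SRT balance for a CMAS, S = K_s·(1+k_d θ_c)/[θ_c·(Y k − k_d) − 1] = 30.8 × (1 + 0.0474 × 14.7) / [14.7 × (0.302 × 3.20 − 0.0474) − 1] = 52.26 / 12.51 = 4.178 mg/L.

S ≈ 4.18 mg/L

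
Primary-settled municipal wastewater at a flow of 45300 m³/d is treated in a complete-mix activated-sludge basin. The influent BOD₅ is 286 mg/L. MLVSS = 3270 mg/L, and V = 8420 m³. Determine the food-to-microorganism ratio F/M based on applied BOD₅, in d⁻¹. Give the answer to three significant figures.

F/M ≈ 0.471 d⁻¹

Food-to-microorganism ratio F/M = Q S₀ / (V X) = 45300 × 286 / (8420 × 3270) = 0.4705 d⁻¹.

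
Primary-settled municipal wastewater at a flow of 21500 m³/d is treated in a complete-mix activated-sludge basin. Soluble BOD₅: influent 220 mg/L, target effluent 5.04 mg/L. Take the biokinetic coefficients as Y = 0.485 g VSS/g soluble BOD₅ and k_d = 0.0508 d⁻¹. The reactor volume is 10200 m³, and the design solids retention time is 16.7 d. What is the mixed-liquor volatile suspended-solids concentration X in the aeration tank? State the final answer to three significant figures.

X ≈ 1990 mg/L

Solving the biomass balance for X: X = Y Q (S₀−S) θ_c / [V (1+k_d θ_c)] = 0.485 × 21500 × (220 − 5.04) × 16.7 / [10200 × (1 + 0.0508 × 16.7)] = 1985 mg/L.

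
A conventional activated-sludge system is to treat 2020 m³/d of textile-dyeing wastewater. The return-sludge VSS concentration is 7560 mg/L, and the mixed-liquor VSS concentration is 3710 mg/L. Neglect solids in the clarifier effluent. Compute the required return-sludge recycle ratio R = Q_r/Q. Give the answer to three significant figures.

Solids balance on the clarifier gives (1+R)X = R·X_r, so R = X/(X_r − X) = 3710 / (7560 − 3710) = 0.9636.

R ≈ 0.964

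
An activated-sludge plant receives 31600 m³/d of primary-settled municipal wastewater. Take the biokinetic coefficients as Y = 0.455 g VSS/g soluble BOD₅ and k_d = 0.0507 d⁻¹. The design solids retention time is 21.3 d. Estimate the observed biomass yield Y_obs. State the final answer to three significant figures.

Correct the yield for decay: Y_obs = Y/(1 + k_d θ_c) = 0.455 / (1 + 0.0507 × 21.3) = 0.455 / 2.080 = 0.2188.

Y_obs ≈ 0.219 g VSS/g soluble BOD₅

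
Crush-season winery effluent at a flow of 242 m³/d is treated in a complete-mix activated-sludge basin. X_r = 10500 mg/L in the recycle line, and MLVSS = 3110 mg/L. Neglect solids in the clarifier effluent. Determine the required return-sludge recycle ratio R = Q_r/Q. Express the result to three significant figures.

R = Q_r/Q = X/(X_r − X) = 3110 / (10500 − 3110) = 0.4208.

R ≈ 0.421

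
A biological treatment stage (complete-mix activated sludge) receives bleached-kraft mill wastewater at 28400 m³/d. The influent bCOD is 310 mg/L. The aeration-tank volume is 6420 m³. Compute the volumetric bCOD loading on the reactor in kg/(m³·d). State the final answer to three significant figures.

L_v ≈ 1.37 kg bCOD/(m³·d)

L_v = Q S₀ / V = 28400 × 310 × 10⁻³ / 6420 = 1.371 kg/(m³·d).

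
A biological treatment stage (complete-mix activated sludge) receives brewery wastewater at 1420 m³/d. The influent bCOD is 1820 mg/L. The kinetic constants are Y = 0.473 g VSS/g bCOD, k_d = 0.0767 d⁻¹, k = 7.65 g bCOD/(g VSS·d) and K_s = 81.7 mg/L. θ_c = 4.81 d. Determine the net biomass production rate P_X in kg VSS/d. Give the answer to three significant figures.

P_X ≈ 890 kg VSS/d

For a completely mixed reactor with recycle the Lawrence–McCarty relation gives S = K_s·(1 + k_d·θ_c) / [θ_c·(Y·k − k_d) − 1] = 81.7 × (1 + 0.0767 × 4.81) / [4.81 × (0.473 × 7.65 − 0.0767) − 1] = 111.8 / 16.04 = 6.974 mg/L.
Correct the yield for decay: Y_obs = Y/(1 + k_d θ_c) = 0.473 / (1 + 0.0767 × 4.81) = 0.473 / 1.369 = 0.3455.
ΔS = 1820 − 6.97 = 1813 mg/L, so the substrate removal rate is 1420 × 1813/1000 = 2575 kg bCOD/d.
Net biomass production P_X = Y_obs × Q·(S₀ − S) = 0.3455 × 2575 = 889.6 kg VSS/d.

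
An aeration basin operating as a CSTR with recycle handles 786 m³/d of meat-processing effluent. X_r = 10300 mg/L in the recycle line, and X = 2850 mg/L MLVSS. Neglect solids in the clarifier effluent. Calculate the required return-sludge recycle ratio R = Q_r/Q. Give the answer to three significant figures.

Solids balance on the clarifier gives (1+R)X = R·X_r, so R = X/(X_r − X) = 2850 / (10300 − 2850) = 0.3826.

R ≈ 0.383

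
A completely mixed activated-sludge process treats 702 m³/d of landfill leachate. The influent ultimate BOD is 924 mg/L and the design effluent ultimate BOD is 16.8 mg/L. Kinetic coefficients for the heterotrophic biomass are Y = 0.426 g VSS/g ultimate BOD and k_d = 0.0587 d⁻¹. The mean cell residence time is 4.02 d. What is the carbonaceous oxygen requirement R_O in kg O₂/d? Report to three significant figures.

R_O ≈ 325 kg O₂/d

Y_obs = Y / (1 + k_d θ_c) = 0.426 / (1 + 0.0587 × 4.02) = 0.426 / 1.236 = 0.3447.
ΔS = 924 − 16.8 = 907.2 mg/L, so the substrate removal rate is 702 × 907.2/1000 = 636.9 kg ultimate BOD/d.
P_X = Y_obs·Q·(S₀ − S) = 0.3447 × 636.9 = 219.5 kg VSS/d.
R_O = Q·ΔS − 1.42 P_X = 636.9 − 311.7 = 325.2 kg O₂/d.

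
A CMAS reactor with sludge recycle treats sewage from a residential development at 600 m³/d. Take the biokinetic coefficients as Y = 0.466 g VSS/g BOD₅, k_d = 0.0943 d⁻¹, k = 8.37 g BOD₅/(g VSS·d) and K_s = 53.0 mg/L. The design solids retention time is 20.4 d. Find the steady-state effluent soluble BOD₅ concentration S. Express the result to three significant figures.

From the Monod/SRT balance for a CMAS, S = K_s·(1+k_d θ_c)/[θ_c·(Y k − k_d) − 1] = 53.0 × (1 + 0.0943 × 20.4) / [20.4 × (0.466 × 8.37 − 0.0943) − 1] = 155.0 / 76.64 = 2.022 mg/L.

S ≈ 2.02 mg/L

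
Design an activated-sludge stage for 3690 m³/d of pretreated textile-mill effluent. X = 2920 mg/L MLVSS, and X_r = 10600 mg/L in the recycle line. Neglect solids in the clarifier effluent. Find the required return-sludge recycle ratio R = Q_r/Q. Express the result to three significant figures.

Mass balance around the secondary clarifier (neglecting effluent solids): R = X / (X_r − X) = 2920 / (10600 − 2920) = 0.3802.

R ≈ 0.380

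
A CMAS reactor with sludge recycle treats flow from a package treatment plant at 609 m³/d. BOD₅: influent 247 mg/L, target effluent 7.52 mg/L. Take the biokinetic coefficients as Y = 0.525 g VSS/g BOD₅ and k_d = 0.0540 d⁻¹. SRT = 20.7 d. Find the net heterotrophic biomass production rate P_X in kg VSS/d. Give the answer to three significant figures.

P_X ≈ 36.2 kg VSS/d

The observed yield is Y_obs = Y/(1 + k_d·θ_c) = 0.525 / (1 + 0.0540 × 20.7) = 0.525 / 2.118 = 0.2479 g VSS per g BOD₅ removed.
Q·(S₀ − S) = 609 × (247 − 7.52) × 10⁻³ = 145.8 kg/d removed.
P_X = Y_obs · Q(S₀ − S) = 0.2479 × 145.8 = 36.15 kg VSS/d.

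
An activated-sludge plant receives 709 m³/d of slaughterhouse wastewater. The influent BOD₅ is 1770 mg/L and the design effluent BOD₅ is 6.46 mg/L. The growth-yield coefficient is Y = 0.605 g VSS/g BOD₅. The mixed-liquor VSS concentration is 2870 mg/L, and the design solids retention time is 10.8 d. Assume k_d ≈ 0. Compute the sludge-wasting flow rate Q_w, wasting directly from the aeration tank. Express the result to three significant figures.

Q_w ≈ 264 m³/d

V·X = Y·Q·ΔS·θ_c gives V = 0.605 × 709 × (1770 − 6.46) × 10.8 / 2870 = 2847 m³.
With mixed-liquor wasting, θ_c = V/Q_w, so Q_w = V/θ_c = 2847/10.8 = 263.6 m³/d.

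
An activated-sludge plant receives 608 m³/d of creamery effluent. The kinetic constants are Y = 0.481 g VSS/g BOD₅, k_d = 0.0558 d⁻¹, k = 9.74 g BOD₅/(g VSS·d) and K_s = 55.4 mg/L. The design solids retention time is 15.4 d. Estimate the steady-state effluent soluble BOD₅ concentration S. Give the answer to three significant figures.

S ≈ 1.47 mg/L

From the Monod/SRT balance for a CMAS, S = K_s·(1+k_d θ_c)/[θ_c·(Y k − k_d) − 1] = 55.4 × (1 + 0.0558 × 15.4) / [15.4 × (0.481 × 9.74 − 0.0558) − 1] = 103.0 / 70.29 = 1.465 mg/L.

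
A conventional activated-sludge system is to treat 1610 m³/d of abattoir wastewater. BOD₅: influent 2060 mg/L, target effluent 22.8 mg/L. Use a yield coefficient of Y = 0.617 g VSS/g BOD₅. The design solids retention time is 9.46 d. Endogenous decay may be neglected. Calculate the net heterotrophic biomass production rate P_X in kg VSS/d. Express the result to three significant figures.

With endogenous decay neglected, the observed yield equals the true yield: Y_obs = Y = 0.617 g VSS/g BOD₅.
Substrate removed = Q·(S₀ − S) = 1610 m³/d × (2060 − 22.8) g/m³ = 3.28×10^6 g/d = 3280 kg/d.
Biomass produced: P_X = Y_obs·Q·ΔS = 0.6170 × 3280 ≈ 2024 kg VSS/d.

P_X ≈ 2020 kg VSS/d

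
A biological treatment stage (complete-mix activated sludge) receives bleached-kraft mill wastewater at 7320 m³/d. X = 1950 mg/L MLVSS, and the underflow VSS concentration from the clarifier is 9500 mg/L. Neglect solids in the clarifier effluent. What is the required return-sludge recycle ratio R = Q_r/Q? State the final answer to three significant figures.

R ≈ 0.258

R = Q_r/Q = X/(X_r − X) = 1950 / (9500 − 1950) = 0.2583.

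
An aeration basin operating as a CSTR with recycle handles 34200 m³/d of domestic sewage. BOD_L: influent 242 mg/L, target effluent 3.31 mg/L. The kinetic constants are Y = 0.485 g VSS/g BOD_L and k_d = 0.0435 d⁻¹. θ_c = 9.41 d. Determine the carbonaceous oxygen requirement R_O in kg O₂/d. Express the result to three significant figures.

Y_obs = Y / (1 + k_d θ_c) = 0.485 / (1 + 0.0435 × 9.41) = 0.485 / 1.409 = 0.3441.
Mass of BOD_L removed per day: Q(S₀ − S) = 34200 × 238.7 g/m³ = 8163 kg/d.
Biomass synthesised: P_X = Y_obs × 8163 = 2809 kg VSS/d.
R_O = Q·(S₀ − S) − 1.42·P_X = 8163 − 1.42 × 2809 = 4174 kg O₂/d.

R_O ≈ 4170 kg O₂/d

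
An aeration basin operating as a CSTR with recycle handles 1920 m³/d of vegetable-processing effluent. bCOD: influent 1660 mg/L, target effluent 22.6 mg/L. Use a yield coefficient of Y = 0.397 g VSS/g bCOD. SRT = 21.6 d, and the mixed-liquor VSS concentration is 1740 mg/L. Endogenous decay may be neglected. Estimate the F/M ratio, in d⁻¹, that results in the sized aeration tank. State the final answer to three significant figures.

F/M ≈ 0.118 d⁻¹

Biomass mass balance (decay neglected): V·X = Y·Q·(S₀ − S)·θ_c, so V = 0.397 × 1920 × (1660 − 22.6) × 21.6 / 1740 = 15494 m³.
F/M = Q·S₀ / (V·X) = 1920 × 1660 / (15494 × 1740) = 0.1182 g bCOD·(g VSS·d)⁻¹.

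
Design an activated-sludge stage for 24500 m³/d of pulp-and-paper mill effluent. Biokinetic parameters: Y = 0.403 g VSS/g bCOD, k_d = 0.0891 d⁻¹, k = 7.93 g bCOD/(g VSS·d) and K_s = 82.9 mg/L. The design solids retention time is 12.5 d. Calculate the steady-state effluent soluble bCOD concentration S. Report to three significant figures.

S ≈ 4.63 mg/L

From the Monod/SRT balance for a CMAS, S = K_s·(1+k_d θ_c)/[θ_c·(Y k − k_d) − 1] = 82.9 × (1 + 0.0891 × 12.5) / [12.5 × (0.403 × 7.93 − 0.0891) − 1] = 175.2 / 37.83 = 4.632 mg/L.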